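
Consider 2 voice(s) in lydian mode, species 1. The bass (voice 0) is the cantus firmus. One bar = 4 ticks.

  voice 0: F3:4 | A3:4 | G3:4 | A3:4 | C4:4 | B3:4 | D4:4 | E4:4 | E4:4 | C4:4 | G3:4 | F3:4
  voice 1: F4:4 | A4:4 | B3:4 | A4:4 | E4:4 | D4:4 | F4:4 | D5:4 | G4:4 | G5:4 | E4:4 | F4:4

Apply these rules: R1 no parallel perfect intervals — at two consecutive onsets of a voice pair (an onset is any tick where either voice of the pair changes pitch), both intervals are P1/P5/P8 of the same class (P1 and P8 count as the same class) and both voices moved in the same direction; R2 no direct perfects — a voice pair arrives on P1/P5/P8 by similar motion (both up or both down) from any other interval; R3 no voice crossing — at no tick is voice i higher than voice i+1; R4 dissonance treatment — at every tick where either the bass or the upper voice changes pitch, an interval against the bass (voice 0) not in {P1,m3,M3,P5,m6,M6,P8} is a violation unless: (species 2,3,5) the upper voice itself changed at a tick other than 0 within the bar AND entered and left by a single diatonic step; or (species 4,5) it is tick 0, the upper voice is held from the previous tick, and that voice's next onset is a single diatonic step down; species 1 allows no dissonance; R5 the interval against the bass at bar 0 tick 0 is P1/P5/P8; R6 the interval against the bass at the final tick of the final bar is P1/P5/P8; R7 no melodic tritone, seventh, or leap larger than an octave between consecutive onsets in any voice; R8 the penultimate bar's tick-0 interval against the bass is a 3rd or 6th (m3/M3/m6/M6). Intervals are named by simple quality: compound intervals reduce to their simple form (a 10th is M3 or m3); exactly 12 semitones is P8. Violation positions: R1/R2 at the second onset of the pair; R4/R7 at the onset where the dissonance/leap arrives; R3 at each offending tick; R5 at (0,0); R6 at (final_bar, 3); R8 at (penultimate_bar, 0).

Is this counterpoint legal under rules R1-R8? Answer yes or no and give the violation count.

No (6 violations)

bar 0: v0=F3 v1=F4 (P8)
bar 1: v0=A3 v1=A4 (P8)
bar 2: v0=G3 v1=B3 (M3)
bar 3: v0=A3 v1=A4 (P8)
bar 4: v0=C4 v1=E4 (M3)
bar 5: v0=B3 v1=D4 (m3)
bar 6: v0=D4 v1=F4 (m3)
bar 7: v0=E4 v1=D5 (m7)
bar 8: v0=E4 v1=G4 (m3)
bar 9: v0=C4 v1=G5 (P5)
bar 10: v0=G3 v1=E4 (M6)
bar 11: v0=F3 v1=F4 (P8)
  R1 @ bar1.0: F3/F4 P8 -> A3/A4 P8 similar
  R7 @ bar2.0: A4->B3 leap 10st
  R2 @ bar3.0: G3/B3 M3 -> A3/A4 P8 similar
  R7 @ bar3.0: B3->A4 leap 10st
  R4 @ bar7.0: E4/D5 m7 untreated
  R7 @ bar10.0: G5->E4 leap 15st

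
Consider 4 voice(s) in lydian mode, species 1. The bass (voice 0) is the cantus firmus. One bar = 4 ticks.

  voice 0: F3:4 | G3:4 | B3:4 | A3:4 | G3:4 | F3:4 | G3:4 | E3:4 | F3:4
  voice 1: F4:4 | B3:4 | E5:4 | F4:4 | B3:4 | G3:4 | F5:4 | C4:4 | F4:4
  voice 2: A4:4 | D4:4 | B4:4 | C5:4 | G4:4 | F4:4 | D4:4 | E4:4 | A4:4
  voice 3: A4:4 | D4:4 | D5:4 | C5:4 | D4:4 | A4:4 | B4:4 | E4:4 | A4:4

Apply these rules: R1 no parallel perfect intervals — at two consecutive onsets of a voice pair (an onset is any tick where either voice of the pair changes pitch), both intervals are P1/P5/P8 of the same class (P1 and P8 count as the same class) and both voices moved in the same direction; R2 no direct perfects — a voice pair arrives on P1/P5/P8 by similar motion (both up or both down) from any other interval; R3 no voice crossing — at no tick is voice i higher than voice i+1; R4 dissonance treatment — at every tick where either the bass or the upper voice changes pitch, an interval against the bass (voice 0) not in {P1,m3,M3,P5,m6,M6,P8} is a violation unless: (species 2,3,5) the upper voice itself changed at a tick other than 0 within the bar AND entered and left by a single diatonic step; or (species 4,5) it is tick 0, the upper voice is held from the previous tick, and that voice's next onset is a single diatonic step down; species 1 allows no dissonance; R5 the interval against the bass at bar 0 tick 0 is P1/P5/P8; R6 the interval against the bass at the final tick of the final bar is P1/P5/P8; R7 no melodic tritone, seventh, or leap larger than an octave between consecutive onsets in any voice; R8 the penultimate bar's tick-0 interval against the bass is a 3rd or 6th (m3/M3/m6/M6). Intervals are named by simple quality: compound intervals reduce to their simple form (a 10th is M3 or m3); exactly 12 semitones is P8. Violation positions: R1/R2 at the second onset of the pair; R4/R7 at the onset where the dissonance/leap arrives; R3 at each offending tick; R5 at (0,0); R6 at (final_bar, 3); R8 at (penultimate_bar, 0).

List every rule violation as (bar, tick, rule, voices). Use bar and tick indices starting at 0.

(0, 0, R5, (0, 2))
(0, 0, R5, (0, 3))
(1, 0, R1, (2, 3))
(1, 0, R7, (1,))
(2, 0, R2, (0, 2))
(2, 0, R3, (1, 2))
(2, 0, R4, (0, 1))
(2, 0, R7, (1,))
(2, 1, R3, (1, 2))
(2, 2, R3, (1, 2))
(2, 3, R3, (1, 2))
(3, 0, R2, (1, 3))
(3, 0, R7, (1,))
(4, 0, R2, (0, 2))
(4, 0, R2, (0, 3))
(4, 0, R3, (2, 3))
(4, 0, R7, (1,))
(4, 0, R7, (3,))
(4, 1, R3, (2, 3))
(4, 2, R3, (2, 3))
(4, 3, R3, (2, 3))
(5, 0, R1, (0, 2))
(5, 0, R4, (0, 1))
(6, 0, R3, (1, 2))
(6, 0, R4, (0, 1))
(6, 0, R7, (1,))
(6, 1, R3, (1, 2))
(6, 2, R3, (1, 2))
(6, 3, R3, (1, 2))
(7, 0, R2, (0, 3))
(7, 0, R7, (1,))
(7, 0, R8, (0, 2))
(7, 0, R8, (0, 3))
(8, 0, R1, (2, 3))
(8, 0, R2, (0, 1))
(8, 3, R6, (0, 2))
(8, 3, R6, (0, 3))

bar 0: v0=F3 v1=F4 v2=A4 v3=A4 downbeat M3
bar 1: v0=G3 v1=B3 v2=D4 v3=D4 downbeat P5
bar 2: v0=B3 v1=E5 v2=B4 v3=D5 downbeat m3
bar 3: v0=A3 v1=F4 v2=C5 v3=C5 downbeat m3
bar 4: v0=G3 v1=B3 v2=G4 v3=D4 downbeat P5
bar 5: v0=F3 v1=G3 v2=F4 v3=A4 downbeat M3
bar 6: v0=G3 v1=F5 v2=D4 v3=B4 downbeat M3
bar 7: v0=E3 v1=C4 v2=E4 v3=E4 downbeat P8
bar 8: v0=F3 v1=F4 v2=A4 v3=A4 downbeat M3
  -> R5 @ bar 0 tick 0 v(0, 2): opens on M3
  -> R5 @ bar 0 tick 0 v(0, 3): opens on M3
  -> R1 @ bar 1 tick 0 v(2, 3): A4/A4 P1 -> D4/D4 P1 similar
  -> R7 @ bar 1 tick 0 v(1,): F4->B3 leap 6st
  -> R2 @ bar 2 tick 0 v(0, 2): G3/D4 P5 -> B3/B4 P8 similar
  -> R3 @ bar 2 tick 0 v(1, 2): E5 above B4
  -> R4 @ bar 2 tick 0 v(0, 1): B3/E5 P4 untreated
  -> R7 @ bar 2 tick 0 v(1,): B3->E5 leap 17st
  -> R3 @ bar 2 tick 1 v(1, 2): E5 above B4
  -> R3 @ bar 2 tick 2 v(1, 2): E5 above B4
  -> R3 @ bar 2 tick 3 v(1, 2): E5 above B4
  -> R2 @ bar 3 tick 0 v(1, 3): E5/D5 M2 -> F4/C5 P5 similar
  -> R7 @ bar 3 tick 0 v(1,): E5->F4 leap 11st
  -> R2 @ bar 4 tick 0 v(0, 2): A3/C5 m3 -> G3/G4 P8 similar
  -> R2 @ bar 4 tick 0 v(0, 3): A3/C5 m3 -> G3/D4 P5 similar
  -> R3 @ bar 4 tick 0 v(2, 3): G4 above D4
  -> R7 @ bar 4 tick 0 v(1,): F4->B3 leap 6st
  -> R7 @ bar 4 tick 0 v(3,): C5->D4 leap 10st
  -> R3 @ bar 4 tick 1 v(2, 3): G4 above D4
  -> R3 @ bar 4 tick 2 v(2, 3): G4 above D4
  -> R3 @ bar 4 tick 3 v(2, 3): G4 above D4
  -> R1 @ bar 5 tick 0 v(0, 2): G3/G4 P8 -> F3/F4 P8 similar
  -> R4 @ bar 5 tick 0 v(0, 1): F3/G3 M2 untreated
  -> R3 @ bar 6 tick 0 v(1, 2): F5 above D4
  -> R4 @ bar 6 tick 0 v(0, 1): G3/F5 m7 untreated
  -> R7 @ bar 6 tick 0 v(1,): G3->F5 leap 22st
  -> R3 @ bar 6 tick 1 v(1, 2): F5 above D4
  -> R3 @ bar 6 tick 2 v(1, 2): F5 above D4
  -> R3 @ bar 6 tick 3 v(1, 2): F5 above D4
  -> R2 @ bar 7 tick 0 v(0, 3): G3/B4 M3 -> E3/E4 P8 similar
  -> R7 @ bar 7 tick 0 v(1,): F5->C4 leap 17st
  -> R8 @ bar 7 tick 0 v(0, 2): penult P8 not 3rd/6th
  -> R8 @ bar 7 tick 0 v(0, 3): penult P8 not 3rd/6th
  -> R1 @ bar 8 tick 0 v(2, 3): E4/E4 P1 -> A4/A4 P1 similar
  -> R2 @ bar 8 tick 0 v(0, 1): E3/C4 m6 -> F3/F4 P8 similar
  -> R6 @ bar 8 tick 3 v(0, 2): closes on M3
  -> R6 @ bar 8 tick 3 v(0, 3): closes on M3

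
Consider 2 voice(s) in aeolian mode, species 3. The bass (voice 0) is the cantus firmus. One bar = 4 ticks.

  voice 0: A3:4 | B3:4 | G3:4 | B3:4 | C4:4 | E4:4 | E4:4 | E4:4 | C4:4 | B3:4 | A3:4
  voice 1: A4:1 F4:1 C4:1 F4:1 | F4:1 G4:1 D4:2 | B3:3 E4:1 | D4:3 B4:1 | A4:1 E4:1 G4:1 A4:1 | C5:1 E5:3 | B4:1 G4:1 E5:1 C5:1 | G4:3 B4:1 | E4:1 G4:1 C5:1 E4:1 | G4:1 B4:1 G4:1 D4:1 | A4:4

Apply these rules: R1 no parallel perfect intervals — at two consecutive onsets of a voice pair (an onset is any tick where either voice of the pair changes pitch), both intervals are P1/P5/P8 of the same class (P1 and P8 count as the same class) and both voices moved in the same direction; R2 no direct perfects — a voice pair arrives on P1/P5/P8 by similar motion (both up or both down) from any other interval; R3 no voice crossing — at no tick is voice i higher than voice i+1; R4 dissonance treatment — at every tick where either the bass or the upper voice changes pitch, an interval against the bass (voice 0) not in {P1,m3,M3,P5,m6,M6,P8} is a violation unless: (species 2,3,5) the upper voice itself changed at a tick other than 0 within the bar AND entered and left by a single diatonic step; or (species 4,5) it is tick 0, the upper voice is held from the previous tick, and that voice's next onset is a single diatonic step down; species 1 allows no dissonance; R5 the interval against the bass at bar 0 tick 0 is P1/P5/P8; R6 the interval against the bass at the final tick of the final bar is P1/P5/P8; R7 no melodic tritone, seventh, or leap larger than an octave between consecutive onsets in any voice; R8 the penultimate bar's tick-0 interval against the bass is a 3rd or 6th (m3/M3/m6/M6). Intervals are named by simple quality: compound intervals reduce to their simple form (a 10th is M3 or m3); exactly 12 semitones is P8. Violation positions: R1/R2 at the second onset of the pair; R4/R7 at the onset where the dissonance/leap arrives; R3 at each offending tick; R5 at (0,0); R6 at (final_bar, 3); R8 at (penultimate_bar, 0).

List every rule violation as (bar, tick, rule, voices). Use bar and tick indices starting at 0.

bar 0: v0=A3 v1=A4 downbeat P8
bar 1: v0=B3 v1=F4 downbeat TT
bar 2: v0=G3 v1=B3 downbeat M3
bar 3: v0=B3 v1=D4 downbeat m3
bar 4: v0=C4 v1=A4 downbeat M6
bar 5: v0=E4 v1=C5 downbeat m6
bar 6: v0=E4 v1=B4 downbeat P5
bar 7: v0=E4 v1=G4 downbeat m3
bar 8: v0=C4 v1=E4 downbeat M3
bar 9: v0=B3 v1=G4 downbeat m6
bar 10: v0=A3 v1=A4 downbeat P8
  -> R4 @ bar 1 tick 0 v(0, 1): B3/F4 TT untreated

(1, 0, R4, (0, 1))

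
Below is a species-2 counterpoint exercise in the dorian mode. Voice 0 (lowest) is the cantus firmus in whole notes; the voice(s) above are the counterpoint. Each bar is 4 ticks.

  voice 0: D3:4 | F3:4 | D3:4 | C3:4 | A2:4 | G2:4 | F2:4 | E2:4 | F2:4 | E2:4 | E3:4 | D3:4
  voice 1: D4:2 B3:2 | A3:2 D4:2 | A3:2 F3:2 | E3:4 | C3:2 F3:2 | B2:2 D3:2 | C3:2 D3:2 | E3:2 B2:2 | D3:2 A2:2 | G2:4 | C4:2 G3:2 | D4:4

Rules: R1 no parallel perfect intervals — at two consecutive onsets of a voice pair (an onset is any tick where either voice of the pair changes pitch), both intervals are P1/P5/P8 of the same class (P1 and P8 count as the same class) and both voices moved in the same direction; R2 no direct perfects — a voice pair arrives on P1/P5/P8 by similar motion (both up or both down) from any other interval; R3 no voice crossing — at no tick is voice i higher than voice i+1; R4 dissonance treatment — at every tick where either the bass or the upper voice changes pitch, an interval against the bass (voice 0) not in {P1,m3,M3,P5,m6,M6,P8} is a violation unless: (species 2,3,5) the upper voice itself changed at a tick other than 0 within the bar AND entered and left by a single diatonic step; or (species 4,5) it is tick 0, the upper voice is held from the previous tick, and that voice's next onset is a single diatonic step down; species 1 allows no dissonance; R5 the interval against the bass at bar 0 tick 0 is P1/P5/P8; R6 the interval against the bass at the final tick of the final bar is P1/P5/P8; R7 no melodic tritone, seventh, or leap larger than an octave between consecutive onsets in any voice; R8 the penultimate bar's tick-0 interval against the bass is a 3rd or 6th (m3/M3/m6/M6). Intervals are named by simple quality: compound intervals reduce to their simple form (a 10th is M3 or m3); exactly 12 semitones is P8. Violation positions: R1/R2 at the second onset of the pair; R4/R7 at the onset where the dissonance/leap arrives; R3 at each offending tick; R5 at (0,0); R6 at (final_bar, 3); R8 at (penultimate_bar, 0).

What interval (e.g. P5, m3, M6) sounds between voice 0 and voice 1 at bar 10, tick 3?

voice 0=E3 voice 1=G3 -> m3

m3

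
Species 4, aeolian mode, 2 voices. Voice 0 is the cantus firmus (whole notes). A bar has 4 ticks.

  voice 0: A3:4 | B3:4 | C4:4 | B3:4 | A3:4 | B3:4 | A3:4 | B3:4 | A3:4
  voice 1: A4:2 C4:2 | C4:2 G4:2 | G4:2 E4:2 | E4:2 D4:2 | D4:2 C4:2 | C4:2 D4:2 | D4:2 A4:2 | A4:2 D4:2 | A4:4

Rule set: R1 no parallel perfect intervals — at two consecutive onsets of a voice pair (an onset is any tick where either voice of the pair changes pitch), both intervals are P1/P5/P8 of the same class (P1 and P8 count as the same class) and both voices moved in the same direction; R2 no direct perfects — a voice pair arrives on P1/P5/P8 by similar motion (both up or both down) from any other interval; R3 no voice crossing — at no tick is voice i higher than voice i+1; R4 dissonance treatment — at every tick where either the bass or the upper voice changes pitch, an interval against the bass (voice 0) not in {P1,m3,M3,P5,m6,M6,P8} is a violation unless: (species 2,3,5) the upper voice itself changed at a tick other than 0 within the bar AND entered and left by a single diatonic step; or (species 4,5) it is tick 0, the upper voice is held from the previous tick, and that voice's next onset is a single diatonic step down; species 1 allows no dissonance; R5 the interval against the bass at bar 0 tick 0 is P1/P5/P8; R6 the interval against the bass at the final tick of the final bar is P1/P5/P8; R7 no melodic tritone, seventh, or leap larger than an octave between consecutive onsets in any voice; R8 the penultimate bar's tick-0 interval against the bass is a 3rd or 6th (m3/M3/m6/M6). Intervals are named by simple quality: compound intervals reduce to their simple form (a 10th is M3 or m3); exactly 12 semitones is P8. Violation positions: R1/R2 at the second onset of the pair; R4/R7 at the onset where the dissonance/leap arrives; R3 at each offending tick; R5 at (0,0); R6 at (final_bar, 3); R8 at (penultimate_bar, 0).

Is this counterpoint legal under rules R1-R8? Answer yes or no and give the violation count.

bar 0: v0=A3 v1=A4 (P8)
bar 1: v0=B3 v1=C4 (m2)
bar 2: v0=C4 v1=G4 (P5)
bar 3: v0=B3 v1=E4 (P4)
bar 4: v0=A3 v1=D4 (P4)
bar 5: v0=B3 v1=C4 (m2)
bar 6: v0=A3 v1=D4 (P4)
bar 7: v0=B3 v1=A4 (m7)
bar 8: v0=A3 v1=A4 (P8)
  R4 @ bar1.0: B3/C4 m2 untreated
  R4 @ bar5.0: B3/C4 m2 untreated
  R4 @ bar6.0: A3/D4 P4 untreated
  R4 @ bar7.0: B3/A4 m7 untreated
  R8 @ bar7.0: penult m7 not 3rd/6th

No (5 violations)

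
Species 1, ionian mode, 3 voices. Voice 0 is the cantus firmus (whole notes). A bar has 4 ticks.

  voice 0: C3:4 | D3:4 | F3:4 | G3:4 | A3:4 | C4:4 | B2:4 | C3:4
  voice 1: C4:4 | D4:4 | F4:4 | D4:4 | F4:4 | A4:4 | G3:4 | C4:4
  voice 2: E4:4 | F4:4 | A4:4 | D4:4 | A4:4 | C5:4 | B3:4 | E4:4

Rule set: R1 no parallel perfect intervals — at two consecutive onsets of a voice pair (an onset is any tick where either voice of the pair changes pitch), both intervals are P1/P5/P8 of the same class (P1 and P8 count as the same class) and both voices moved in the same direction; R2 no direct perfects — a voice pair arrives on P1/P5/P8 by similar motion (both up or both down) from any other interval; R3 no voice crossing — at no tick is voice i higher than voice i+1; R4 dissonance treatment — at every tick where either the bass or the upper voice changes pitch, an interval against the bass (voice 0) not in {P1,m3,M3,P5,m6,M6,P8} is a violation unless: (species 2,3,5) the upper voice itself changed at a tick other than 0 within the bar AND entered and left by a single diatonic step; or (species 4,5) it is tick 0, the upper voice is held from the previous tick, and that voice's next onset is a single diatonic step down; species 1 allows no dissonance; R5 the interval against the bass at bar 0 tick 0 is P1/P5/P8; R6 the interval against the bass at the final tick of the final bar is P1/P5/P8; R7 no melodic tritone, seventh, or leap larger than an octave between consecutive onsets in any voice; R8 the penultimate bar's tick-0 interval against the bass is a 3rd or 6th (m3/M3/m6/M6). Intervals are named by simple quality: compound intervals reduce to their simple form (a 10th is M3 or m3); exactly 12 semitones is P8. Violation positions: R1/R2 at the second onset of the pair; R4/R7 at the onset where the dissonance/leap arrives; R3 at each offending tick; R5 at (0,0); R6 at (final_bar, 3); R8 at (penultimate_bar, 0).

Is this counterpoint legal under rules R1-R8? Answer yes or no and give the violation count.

No (13 violations)

bar 0: v0=C3 v1=C4 v2=E4 (M3)
bar 1: v0=D3 v1=D4 v2=F4 (m3)
bar 2: v0=F3 v1=F4 v2=A4 (M3)
bar 3: v0=G3 v1=D4 v2=D4 (P5)
bar 4: v0=A3 v1=F4 v2=A4 (P8)
bar 5: v0=C4 v1=A4 v2=C5 (P8)
bar 6: v0=B2 v1=G3 v2=B3 (P8)
bar 7: v0=C3 v1=C4 v2=E4 (M3)
  R5 @ bar0.0: opens on M3
  R1 @ bar1.0: C3/C4 P8 -> D3/D4 P8 similar
  R1 @ bar2.0: D3/D4 P8 -> F3/F4 P8 similar
  R2 @ bar3.0: F4/A4 M3 -> D4/D4 P1 similar
  R2 @ bar4.0: G3/D4 P5 -> A3/A4 P8 similar
  R1 @ bar5.0: A3/A4 P8 -> C4/C5 P8 similar
  R1 @ bar6.0: C4/C5 P8 -> B2/B3 P8 similar
  R7 @ bar6.0: C4->B2 leap 13st
  R7 @ bar6.0: A4->G3 leap 14st
  R7 @ bar6.0: C5->B3 leap 13st
  R8 @ bar6.0: penult P8 not 3rd/6th
  R2 @ bar7.0: B2/G3 m6 -> C3/C4 P8 similar
  R6 @ bar7.3: closes on M3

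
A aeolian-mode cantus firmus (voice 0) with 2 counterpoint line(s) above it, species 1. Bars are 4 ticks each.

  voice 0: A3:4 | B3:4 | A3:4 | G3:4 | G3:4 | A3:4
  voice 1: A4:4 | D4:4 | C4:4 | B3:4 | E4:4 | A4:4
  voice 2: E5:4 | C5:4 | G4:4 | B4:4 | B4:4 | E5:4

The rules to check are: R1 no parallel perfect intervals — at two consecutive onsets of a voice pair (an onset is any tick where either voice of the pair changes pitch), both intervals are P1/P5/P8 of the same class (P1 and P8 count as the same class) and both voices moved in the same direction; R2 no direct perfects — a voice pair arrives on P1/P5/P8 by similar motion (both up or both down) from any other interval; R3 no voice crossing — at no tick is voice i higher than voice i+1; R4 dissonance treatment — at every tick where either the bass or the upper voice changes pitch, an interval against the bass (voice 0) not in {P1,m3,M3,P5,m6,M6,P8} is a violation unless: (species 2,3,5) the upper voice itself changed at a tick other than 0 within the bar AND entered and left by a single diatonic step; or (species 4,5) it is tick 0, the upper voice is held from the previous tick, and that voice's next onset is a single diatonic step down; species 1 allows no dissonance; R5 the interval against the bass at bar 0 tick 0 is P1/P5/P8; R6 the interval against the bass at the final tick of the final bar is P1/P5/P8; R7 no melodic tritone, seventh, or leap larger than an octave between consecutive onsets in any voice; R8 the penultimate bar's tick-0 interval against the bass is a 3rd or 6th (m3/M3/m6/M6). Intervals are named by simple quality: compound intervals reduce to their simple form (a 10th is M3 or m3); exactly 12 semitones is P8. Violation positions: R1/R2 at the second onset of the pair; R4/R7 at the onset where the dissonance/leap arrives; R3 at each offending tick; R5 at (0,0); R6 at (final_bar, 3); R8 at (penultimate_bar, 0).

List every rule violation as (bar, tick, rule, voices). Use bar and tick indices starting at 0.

(1, 0, R4, (0, 2))
(2, 0, R2, (1, 2))
(2, 0, R4, (0, 2))
(5, 0, R1, (1, 2))
(5, 0, R2, (0, 1))
(5, 0, R2, (0, 2))

bar 0: v0=A3 v1=A4 v2=E5 downbeat P5
bar 1: v0=B3 v1=D4 v2=C5 downbeat m2
bar 2: v0=A3 v1=C4 v2=G4 downbeat m7
bar 3: v0=G3 v1=B3 v2=B4 downbeat M3
bar 4: v0=G3 v1=E4 v2=B4 downbeat M3
bar 5: v0=A3 v1=A4 v2=E5 downbeat P5
  -> R4 @ bar 1 tick 0 v(0, 2): B3/C5 m2 untreated
  -> R2 @ bar 2 tick 0 v(1, 2): D4/C5 m7 -> C4/G4 P5 similar
  -> R4 @ bar 2 tick 0 v(0, 2): A3/G4 m7 untreated
  -> R1 @ bar 5 tick 0 v(1, 2): E4/B4 P5 -> A4/E5 P5 similar
  -> R2 @ bar 5 tick 0 v(0, 1): G3/E4 M6 -> A3/A4 P8 similar
  -> R2 @ bar 5 tick 0 v(0, 2): G3/B4 M3 -> A3/E5 P5 similar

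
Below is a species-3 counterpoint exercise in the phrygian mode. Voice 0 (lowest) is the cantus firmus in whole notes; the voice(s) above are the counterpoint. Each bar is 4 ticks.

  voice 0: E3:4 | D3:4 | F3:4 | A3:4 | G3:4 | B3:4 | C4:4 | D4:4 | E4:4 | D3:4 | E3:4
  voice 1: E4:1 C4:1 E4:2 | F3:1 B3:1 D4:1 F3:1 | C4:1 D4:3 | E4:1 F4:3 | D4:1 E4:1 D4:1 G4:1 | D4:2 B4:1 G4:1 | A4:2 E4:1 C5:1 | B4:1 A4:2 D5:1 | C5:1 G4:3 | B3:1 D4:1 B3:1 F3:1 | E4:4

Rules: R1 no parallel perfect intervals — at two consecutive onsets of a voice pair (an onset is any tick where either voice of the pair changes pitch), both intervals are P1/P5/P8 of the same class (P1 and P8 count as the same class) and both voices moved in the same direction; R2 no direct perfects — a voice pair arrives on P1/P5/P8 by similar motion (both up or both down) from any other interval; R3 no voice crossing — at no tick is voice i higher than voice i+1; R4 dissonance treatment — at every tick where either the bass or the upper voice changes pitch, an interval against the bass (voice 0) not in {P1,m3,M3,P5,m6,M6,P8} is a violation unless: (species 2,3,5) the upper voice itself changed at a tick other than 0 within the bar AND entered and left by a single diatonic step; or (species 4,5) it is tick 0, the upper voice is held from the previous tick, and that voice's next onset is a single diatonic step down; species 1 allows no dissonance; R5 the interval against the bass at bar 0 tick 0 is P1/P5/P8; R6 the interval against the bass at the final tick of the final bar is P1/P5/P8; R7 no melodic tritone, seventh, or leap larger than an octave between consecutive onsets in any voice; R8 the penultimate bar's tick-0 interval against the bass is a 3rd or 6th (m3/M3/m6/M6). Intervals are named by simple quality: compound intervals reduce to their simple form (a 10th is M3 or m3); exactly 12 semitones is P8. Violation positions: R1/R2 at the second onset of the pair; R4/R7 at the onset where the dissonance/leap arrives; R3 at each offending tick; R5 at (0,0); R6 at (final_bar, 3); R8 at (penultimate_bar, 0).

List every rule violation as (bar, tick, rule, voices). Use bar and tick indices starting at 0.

(1, 0, R7, (1,))
(1, 1, R7, (1,))
(2, 0, R2, (0, 1))
(3, 0, R2, (0, 1))
(4, 0, R2, (0, 1))
(9, 0, R7, (0,))
(9, 3, R7, (1,))
(10, 0, R2, (0, 1))
(10, 0, R7, (1,))

bar 0: v0=E3 v1=E4 downbeat P8
bar 1: v0=D3 v1=F3 downbeat m3
bar 2: v0=F3 v1=C4 downbeat P5
bar 3: v0=A3 v1=E4 downbeat P5
bar 4: v0=G3 v1=D4 downbeat P5
bar 5: v0=B3 v1=D4 downbeat m3
bar 6: v0=C4 v1=A4 downbeat M6
bar 7: v0=D4 v1=B4 downbeat M6
bar 8: v0=E4 v1=C5 downbeat m6
bar 9: v0=D3 v1=B3 downbeat M6
bar 10: v0=E3 v1=E4 downbeat P8
  -> R7 @ bar 1 tick 0 v(1,): E4->F3 leap 11st
  -> R7 @ bar 1 tick 1 v(1,): F3->B3 leap 6st
  -> R2 @ bar 2 tick 0 v(0, 1): D3/F3 m3 -> F3/C4 P5 similar
  -> R2 @ bar 3 tick 0 v(0, 1): F3/D4 M6 -> A3/E4 P5 similar
  -> R2 @ bar 4 tick 0 v(0, 1): A3/F4 m6 -> G3/D4 P5 similar
  -> R7 @ bar 9 tick 0 v(0,): E4->D3 leap 14st
  -> R7 @ bar 9 tick 3 v(1,): B3->F3 leap 6st
  -> R2 @ bar 10 tick 0 v(0, 1): D3/F3 m3 -> E3/E4 P8 similar
  -> R7 @ bar 10 tick 0 v(1,): F3->E4 leap 11st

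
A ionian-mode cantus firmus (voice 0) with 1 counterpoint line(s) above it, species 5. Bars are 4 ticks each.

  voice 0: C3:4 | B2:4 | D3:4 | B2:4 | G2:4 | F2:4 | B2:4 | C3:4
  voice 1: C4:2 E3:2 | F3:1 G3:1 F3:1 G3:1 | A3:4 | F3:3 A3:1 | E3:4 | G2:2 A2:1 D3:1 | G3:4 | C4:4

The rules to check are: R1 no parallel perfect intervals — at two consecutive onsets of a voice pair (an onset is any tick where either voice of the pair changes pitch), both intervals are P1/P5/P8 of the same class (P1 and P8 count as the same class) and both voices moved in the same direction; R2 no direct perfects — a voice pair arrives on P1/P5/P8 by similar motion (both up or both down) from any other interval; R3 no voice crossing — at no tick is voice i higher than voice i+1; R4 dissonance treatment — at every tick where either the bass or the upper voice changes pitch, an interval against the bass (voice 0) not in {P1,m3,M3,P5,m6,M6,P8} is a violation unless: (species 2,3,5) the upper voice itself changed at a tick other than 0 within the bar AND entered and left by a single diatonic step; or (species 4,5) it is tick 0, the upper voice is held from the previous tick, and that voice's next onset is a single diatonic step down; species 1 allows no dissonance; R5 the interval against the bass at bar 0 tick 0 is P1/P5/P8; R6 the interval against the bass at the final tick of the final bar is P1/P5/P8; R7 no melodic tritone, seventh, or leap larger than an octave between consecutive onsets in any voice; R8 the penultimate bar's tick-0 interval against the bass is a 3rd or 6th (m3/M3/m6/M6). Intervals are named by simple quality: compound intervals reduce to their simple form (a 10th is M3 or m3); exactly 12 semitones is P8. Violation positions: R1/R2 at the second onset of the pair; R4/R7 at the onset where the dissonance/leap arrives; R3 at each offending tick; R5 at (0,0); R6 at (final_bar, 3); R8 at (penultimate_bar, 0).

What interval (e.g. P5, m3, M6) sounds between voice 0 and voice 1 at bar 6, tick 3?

voice 0=B2 voice 1=G3 -> m6

m6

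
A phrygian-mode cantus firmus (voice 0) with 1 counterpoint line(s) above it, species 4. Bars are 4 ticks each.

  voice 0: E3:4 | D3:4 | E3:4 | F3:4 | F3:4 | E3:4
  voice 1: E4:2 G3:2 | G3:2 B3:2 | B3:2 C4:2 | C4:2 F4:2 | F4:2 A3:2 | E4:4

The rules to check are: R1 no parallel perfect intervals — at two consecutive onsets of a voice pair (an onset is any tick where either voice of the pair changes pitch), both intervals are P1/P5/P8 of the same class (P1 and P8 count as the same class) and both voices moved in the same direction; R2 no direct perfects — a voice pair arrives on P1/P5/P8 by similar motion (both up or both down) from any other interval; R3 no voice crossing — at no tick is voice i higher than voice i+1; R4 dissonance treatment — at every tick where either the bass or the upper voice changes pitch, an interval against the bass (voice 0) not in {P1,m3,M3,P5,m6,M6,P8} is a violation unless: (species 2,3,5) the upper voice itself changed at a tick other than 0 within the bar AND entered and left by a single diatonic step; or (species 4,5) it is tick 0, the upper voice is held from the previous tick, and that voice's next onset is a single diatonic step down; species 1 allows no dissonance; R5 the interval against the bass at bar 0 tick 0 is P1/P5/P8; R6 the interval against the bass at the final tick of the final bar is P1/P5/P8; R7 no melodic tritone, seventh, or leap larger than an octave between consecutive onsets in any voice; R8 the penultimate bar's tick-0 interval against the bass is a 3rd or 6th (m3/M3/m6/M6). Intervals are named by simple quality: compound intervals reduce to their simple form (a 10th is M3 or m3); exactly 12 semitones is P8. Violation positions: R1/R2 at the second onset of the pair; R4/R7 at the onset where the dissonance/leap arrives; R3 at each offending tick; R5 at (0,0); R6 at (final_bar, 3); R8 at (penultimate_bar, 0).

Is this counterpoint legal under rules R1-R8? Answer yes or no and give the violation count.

bar 0: v0=E3 v1=E4 (P8)
bar 1: v0=D3 v1=G3 (P4)
bar 2: v0=E3 v1=B3 (P5)
bar 3: v0=F3 v1=C4 (P5)
bar 4: v0=F3 v1=F4 (P8)
bar 5: v0=E3 v1=E4 (P8)
  R4 @ bar1.0: D3/G3 P4 untreated
  R8 @ bar4.0: penult P8 not 3rd/6th

No (2 violations)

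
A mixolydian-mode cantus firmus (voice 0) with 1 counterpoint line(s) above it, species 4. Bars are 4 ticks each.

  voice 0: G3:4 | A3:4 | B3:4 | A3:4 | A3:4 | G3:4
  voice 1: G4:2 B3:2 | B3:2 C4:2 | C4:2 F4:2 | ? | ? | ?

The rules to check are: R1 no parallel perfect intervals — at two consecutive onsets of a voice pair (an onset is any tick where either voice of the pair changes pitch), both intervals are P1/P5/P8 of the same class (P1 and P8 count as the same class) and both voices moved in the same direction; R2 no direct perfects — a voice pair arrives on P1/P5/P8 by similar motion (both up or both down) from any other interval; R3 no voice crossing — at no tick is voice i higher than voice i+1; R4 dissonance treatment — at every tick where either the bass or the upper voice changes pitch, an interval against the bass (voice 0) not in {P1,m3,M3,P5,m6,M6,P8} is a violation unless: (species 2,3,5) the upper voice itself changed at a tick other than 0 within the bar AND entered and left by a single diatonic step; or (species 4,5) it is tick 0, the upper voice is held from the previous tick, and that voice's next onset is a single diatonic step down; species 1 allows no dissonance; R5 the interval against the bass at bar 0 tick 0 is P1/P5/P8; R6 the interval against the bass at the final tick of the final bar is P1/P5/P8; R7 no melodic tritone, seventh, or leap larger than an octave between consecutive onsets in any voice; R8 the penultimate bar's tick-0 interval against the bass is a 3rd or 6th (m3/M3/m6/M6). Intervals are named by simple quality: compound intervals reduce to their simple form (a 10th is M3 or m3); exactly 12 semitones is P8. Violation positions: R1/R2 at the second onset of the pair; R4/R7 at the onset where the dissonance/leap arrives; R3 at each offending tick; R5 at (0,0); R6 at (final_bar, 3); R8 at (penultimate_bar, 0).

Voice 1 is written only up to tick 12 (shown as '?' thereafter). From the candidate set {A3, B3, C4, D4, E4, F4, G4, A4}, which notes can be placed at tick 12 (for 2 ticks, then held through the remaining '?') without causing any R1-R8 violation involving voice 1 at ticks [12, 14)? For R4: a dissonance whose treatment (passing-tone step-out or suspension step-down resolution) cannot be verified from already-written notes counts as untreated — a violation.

{A4, C4, F4}

A3: violates R2
B3: violates R4,R7
C4: legal
D4: violates R4
E4: violates R2
F4: legal
G4: violates R4
A4: legal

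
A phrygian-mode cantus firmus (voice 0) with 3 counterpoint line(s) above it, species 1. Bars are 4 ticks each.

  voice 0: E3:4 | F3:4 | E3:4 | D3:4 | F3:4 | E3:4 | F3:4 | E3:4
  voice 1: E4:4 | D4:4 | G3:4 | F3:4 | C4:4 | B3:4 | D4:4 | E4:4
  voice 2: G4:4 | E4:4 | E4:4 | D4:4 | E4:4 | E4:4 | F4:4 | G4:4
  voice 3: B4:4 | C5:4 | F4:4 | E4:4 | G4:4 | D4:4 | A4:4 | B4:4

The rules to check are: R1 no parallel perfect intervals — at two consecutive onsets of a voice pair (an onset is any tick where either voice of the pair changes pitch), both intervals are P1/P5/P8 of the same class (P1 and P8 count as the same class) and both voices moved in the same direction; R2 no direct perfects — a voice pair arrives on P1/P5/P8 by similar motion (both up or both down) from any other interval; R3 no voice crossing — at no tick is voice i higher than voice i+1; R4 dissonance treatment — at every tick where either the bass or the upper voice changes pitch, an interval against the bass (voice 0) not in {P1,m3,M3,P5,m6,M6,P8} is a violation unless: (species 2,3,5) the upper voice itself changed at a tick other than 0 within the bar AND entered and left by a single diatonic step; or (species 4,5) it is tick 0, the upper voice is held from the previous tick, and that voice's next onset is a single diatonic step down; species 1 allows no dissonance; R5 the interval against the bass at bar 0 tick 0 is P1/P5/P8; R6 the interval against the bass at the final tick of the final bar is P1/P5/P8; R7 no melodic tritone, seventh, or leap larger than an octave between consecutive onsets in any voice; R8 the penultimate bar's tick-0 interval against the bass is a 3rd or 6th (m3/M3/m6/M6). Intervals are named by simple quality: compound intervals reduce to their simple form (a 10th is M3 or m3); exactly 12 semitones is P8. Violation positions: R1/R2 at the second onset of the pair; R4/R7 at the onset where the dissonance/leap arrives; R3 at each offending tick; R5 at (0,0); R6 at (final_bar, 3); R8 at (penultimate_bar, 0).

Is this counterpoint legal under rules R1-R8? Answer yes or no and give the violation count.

bar 0: v0=E3 v1=E4 v2=G4 v3=B4 (P5)
bar 1: v0=F3 v1=D4 v2=E4 v3=C5 (P5)
bar 2: v0=E3 v1=G3 v2=E4 v3=F4 (m2)
bar 3: v0=D3 v1=F3 v2=D4 v3=E4 (M2)
bar 4: v0=F3 v1=C4 v2=E4 v3=G4 (M2)
bar 5: v0=E3 v1=B3 v2=E4 v3=D4 (m7)
bar 6: v0=F3 v1=D4 v2=F4 v3=A4 (M3)
bar 7: v0=E3 v1=E4 v2=G4 v3=B4 (P5)
  R5 @ bar0.0: opens on m3
  R1 @ bar1.0: E3/B4 P5 -> F3/C5 P5 similar
  R4 @ bar1.0: F3/E4 M7 untreated
  R4 @ bar2.0: E3/F4 m2 untreated
  R1 @ bar3.0: E3/E4 P8 -> D3/D4 P8 similar
  R4 @ bar3.0: D3/E4 M2 untreated
  R2 @ bar4.0: D3/F3 m3 -> F3/C4 P5 similar
  R2 @ bar4.0: F3/E4 M7 -> C4/G4 P5 similar
  R4 @ bar4.0: F3/E4 M7 untreated
  R4 @ bar4.0: F3/G4 M2 untreated
  R1 @ bar5.0: F3/C4 P5 -> E3/B3 P5 similar
  R3 @ bar5.0: E4 above D4
  R4 @ bar5.0: E3/D4 m7 untreated
  R3 @ bar5.1: E4 above D4
  R3 @ bar5.2: E4 above D4
  R3 @ bar5.3: E4 above D4
  R1 @ bar6.0: E3/E4 P8 -> F3/F4 P8 similar
  R2 @ bar6.0: B3/D4 m3 -> D4/A4 P5 similar
  R8 @ bar6.0: penult P8 not 3rd/6th
  R1 @ bar7.0: D4/A4 P5 -> E4/B4 P5 similar
  R6 @ bar7.3: closes on m3

No (21 violations)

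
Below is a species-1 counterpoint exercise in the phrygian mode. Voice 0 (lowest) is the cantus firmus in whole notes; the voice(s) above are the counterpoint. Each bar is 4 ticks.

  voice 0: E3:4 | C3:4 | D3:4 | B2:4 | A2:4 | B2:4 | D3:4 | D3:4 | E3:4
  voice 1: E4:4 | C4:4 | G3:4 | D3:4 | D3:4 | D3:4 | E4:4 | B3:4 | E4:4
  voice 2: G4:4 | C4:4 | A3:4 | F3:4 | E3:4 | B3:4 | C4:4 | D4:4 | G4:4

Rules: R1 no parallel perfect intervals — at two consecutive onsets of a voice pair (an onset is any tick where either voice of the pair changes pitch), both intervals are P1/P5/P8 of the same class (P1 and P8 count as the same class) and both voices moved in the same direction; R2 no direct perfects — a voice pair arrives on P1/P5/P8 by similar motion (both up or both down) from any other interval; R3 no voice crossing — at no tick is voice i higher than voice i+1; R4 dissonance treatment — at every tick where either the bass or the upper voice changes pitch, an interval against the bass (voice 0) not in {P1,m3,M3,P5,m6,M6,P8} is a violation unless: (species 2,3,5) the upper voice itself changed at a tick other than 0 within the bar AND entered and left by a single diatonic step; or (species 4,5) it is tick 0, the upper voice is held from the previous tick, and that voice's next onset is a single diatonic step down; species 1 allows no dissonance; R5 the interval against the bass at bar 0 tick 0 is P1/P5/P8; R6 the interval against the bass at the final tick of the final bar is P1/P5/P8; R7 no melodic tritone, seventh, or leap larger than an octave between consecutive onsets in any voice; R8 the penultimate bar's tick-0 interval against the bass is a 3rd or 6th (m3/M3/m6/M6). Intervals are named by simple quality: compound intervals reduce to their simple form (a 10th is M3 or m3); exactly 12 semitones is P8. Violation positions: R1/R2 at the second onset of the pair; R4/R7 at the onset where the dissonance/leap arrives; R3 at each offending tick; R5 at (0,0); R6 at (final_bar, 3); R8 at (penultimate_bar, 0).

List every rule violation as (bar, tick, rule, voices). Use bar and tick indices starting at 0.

bar 0: v0=E3 v1=E4 v2=G4 downbeat m3
bar 1: v0=C3 v1=C4 v2=C4 downbeat P8
bar 2: v0=D3 v1=G3 v2=A3 downbeat P5
bar 3: v0=B2 v1=D3 v2=F3 downbeat TT
bar 4: v0=A2 v1=D3 v2=E3 downbeat P5
bar 5: v0=B2 v1=D3 v2=B3 downbeat P8
bar 6: v0=D3 v1=E4 v2=C4 downbeat m7
bar 7: v0=D3 v1=B3 v2=D4 downbeat P8
bar 8: v0=E3 v1=E4 v2=G4 downbeat m3
  -> R5 @ bar 0 tick 0 v(0, 2): opens on m3
  -> R1 @ bar 1 tick 0 v(0, 1): E3/E4 P8 -> C3/C4 P8 similar
  -> R2 @ bar 1 tick 0 v(0, 2): E3/G4 m3 -> C3/C4 P8 similar
  -> R2 @ bar 1 tick 0 v(1, 2): E4/G4 m3 -> C4/C4 P1 similar
  -> R4 @ bar 2 tick 0 v(0, 1): D3/G3 P4 untreated
  -> R4 @ bar 3 tick 0 v(0, 2): B2/F3 TT untreated
  -> R2 @ bar 4 tick 0 v(0, 2): B2/F3 TT -> A2/E3 P5 similar
  -> R4 @ bar 4 tick 0 v(0, 1): A2/D3 P4 untreated
  -> R2 @ bar 5 tick 0 v(0, 2): A2/E3 P5 -> B2/B3 P8 similar
  -> R3 @ bar 6 tick 0 v(1, 2): E4 above C4
  -> R4 @ bar 6 tick 0 v(0, 1): D3/E4 M2 untreated
  -> R4 @ bar 6 tick 0 v(0, 2): D3/C4 m7 untreated
  -> R7 @ bar 6 tick 0 v(1,): D3->E4 leap 14st
  -> R3 @ bar 6 tick 1 v(1, 2): E4 above C4
  -> R3 @ bar 6 tick 2 v(1, 2): E4 above C4
  -> R3 @ bar 6 tick 3 v(1, 2): E4 above C4
  -> R8 @ bar 7 tick 0 v(0, 2): penult P8 not 3rd/6th
  -> R2 @ bar 8 tick 0 v(0, 1): D3/B3 M6 -> E3/E4 P8 similar
  -> R6 @ bar 8 tick 3 v(0, 2): closes on m3

(0, 0, R5, (0, 2))
(1, 0, R1, (0, 1))
(1, 0, R2, (0, 2))
(1, 0, R2, (1, 2))
(2, 0, R4, (0, 1))
(3, 0, R4, (0, 2))
(4, 0, R2, (0, 2))
(4, 0, R4, (0, 1))
(5, 0, R2, (0, 2))
(6, 0, R3, (1, 2))
(6, 0, R4, (0, 1))
(6, 0, R4, (0, 2))
(6, 0, R7, (1,))
(6, 1, R3, (1, 2))
(6, 2, R3, (1, 2))
(6, 3, R3, (1, 2))
(7, 0, R8, (0, 2))
(8, 0, R2, (0, 1))
(8, 3, R6, (0, 2))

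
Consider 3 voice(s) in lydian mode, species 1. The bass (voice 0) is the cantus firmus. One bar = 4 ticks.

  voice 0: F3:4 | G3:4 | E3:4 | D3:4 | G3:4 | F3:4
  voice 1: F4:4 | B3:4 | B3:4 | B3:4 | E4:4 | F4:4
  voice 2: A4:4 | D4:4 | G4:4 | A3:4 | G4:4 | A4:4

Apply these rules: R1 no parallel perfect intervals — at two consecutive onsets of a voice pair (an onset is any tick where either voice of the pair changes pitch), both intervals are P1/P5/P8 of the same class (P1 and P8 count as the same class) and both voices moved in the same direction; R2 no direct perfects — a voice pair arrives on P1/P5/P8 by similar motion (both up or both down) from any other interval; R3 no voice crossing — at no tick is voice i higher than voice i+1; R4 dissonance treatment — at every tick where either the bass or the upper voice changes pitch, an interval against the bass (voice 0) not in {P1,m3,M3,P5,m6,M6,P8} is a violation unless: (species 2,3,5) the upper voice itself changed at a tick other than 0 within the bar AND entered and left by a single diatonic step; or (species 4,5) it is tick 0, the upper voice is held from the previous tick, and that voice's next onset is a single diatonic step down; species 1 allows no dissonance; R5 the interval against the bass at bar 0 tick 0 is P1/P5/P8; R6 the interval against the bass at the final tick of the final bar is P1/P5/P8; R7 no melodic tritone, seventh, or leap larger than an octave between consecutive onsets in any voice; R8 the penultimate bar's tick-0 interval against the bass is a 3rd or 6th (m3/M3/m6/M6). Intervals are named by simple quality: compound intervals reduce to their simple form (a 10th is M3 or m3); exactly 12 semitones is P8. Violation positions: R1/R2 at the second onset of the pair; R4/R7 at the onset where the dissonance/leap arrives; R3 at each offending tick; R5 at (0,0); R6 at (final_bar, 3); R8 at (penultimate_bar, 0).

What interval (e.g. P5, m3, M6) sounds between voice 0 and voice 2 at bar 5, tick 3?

voice 0=F3 voice 2=A4 -> M3

M3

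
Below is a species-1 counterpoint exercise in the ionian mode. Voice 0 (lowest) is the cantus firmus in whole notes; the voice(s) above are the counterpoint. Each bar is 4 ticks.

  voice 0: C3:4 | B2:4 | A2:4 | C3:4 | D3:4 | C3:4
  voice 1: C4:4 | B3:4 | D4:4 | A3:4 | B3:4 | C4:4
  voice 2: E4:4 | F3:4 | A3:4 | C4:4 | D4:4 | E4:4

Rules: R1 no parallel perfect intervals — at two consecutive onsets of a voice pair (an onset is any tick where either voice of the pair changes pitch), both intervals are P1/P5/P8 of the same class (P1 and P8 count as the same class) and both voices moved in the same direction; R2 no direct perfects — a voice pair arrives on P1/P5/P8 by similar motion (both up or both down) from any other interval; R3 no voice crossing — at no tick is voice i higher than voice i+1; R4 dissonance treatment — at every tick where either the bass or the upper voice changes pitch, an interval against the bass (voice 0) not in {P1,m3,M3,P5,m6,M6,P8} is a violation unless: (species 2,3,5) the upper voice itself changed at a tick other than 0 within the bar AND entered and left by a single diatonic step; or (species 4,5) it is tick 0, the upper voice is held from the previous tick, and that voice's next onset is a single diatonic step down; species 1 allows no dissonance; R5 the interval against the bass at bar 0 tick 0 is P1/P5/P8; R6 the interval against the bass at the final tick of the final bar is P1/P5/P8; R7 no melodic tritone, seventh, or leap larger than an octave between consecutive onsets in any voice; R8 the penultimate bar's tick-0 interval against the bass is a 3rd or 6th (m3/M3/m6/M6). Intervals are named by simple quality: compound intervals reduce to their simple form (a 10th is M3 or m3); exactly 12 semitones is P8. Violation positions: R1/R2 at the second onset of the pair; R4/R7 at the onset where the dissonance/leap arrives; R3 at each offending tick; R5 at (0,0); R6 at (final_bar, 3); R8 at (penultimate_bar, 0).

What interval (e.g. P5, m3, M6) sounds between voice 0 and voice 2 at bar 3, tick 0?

voice 0=C3 voice 2=C4 -> P8

P8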